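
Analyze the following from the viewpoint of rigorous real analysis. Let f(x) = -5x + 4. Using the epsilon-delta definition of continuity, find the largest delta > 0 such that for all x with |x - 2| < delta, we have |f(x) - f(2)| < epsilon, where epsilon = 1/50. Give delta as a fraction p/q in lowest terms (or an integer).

We compute f(2) = -5*(2) + 4 = -6.
|f(x) - f(2)| = |-5x + 4 - (-6)| = |-5(x - 2)| = 5|x - 2|.
We need 5|x - 2| < 1/50, i.e. |x - 2| < 1/50 / 5 = 1/250.
So any delta <= 1/250 works. Conversely, if delta > 1/250, then x = 2 + 1/250 satisfies |x - 2| = 1/250 < delta but |f(x) - f(2)| = 5 * 1/250 = 1/50, which is not < 1/50; so no larger delta works.
Hence the largest such delta is 1/250.

1/250


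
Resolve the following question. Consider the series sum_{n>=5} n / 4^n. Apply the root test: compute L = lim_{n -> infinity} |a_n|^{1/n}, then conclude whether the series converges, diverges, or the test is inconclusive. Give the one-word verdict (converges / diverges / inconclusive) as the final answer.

Let a_n denote the general term. Form |a_n|^(1/n) and simplify:
|a_n|^(1/n) = n^(1/n)/4
Take the limit as n -> infinity: L = 1/4.
Since L = 1/4 < 1, the root test implies convergence.

converges


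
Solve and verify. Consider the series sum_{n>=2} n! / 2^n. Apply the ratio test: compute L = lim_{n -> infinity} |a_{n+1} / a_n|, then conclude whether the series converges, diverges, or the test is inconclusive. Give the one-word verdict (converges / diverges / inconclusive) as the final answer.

Let a_n denote the general term. Form the ratio a_{n+1}/a_n and simplify:
a_{n+1}/a_n = n/2 + 1/2
Take the limit as n -> infinity: L = infinity.
Since L = infinity > 1 (or L = infinity), the ratio test implies the series diverges.

diverges


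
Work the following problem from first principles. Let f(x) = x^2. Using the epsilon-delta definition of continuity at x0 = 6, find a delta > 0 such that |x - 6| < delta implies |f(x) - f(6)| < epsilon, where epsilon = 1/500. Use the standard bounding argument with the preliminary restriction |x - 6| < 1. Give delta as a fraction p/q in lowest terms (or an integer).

Factor: |x^2 - (6)^2| = |x - 6| * |x + 6|.
Impose |x - 6| < 1 first. Then |x + 6| = |(x - 6) + 2*(6)| <= |x - 6| + 2*|6| < 1 + 12 = 13.
So |x^2 - (6)^2| < delta * 13.
We need delta * 13 <= 1/500, i.e. delta <= 1/500/13 = 1/6500.
Since 1/6500 < 1, this is tighter than 1; take delta = 1/6500.
So delta = 1/6500 works.

1/6500


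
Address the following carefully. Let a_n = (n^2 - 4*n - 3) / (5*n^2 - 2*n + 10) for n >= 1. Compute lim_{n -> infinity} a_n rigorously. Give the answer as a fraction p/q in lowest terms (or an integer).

Divide numerator and denominator by n^2, the highest power:
numerator / n^2 = 1 - 4/n - 3/n^2
denominator / n^2 = 5 - 2/n + 10/n^2
As n -> infinity, all terms of the form c/n^k (k >= 1) tend to 0.
So numerator / n^2 -> 1 and denominator / n^2 -> 5.
Therefore lim a_n = 1/5.

1/5


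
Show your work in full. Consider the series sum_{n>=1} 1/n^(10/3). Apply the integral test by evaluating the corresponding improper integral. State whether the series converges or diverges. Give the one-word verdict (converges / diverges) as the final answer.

Let f(x) = x^(-10/3). Then f is positive, continuous, and decreasing on [1, infinity), so the integral test applies.
Compute the improper integral int_{1}^infinity f(x) dx:
  antiderivative F(x) = -3/(7*x^(7/3)).
  As x -> infinity, F(x) -> 0 (since p = 10/3 > 1).
  So int = F(infinity) - F(1) = 0 - (-3/7) = 3/7.
  Finite, so by the integral test, the series converges.

converges


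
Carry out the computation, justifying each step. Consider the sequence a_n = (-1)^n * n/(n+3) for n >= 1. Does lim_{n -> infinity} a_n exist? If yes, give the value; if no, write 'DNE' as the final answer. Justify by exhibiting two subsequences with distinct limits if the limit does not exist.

Examine the behaviour of a_n along subsequences.
a_{2k} = 2k/(2k+3) -> 1. a_{2k+1} = -(2k+1)/(2k+4) -> -1.
Since these two subsequential limits are 1 and -1, distinct, the full sequence cannot converge (a convergent sequence has all subsequences tending to the same limit). So lim a_n does not exist.

DNE


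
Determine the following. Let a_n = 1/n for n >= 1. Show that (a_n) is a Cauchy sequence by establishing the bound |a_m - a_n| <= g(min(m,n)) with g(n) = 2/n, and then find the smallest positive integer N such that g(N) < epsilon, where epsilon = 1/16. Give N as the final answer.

For any m, n >= 1, by the triangle inequality:
|a_m - a_n| = |1/m - 1/n| <= 1/m + 1/n <= 2/min(m,n).
So g(n) = 2/n bounds the Cauchy difference. Since g(n) -> 0, (a_n) is Cauchy.
Now solve g(N) < 1/16: 2/N < 1/16 <=> N > 2 / (1/16) = 32.
The smallest integer strictly greater than 32 is N = 33.
Check: g(33) = 2/33 = 2/33 < 1/16; g(32) = 1/16 >= 1/16. So N = 33.

33


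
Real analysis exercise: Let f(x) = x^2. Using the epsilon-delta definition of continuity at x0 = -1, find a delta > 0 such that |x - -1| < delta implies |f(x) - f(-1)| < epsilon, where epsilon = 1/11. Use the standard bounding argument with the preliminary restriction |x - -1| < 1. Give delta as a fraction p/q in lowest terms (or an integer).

Factor: |x^2 - (-1)^2| = |x - -1| * |x + -1|.
Impose |x - -1| < 1 first. Then |x + -1| = |(x - -1) + 2*(-1)| <= |x - -1| + 2*|-1| < 1 + 2 = 3.
So |x^2 - (-1)^2| < delta * 3.
We need delta * 3 <= 1/11, i.e. delta <= 1/11/3 = 1/33.
Since 1/33 < 1, this is tighter than 1; take delta = 1/33.
So delta = 1/33 works.

1/33


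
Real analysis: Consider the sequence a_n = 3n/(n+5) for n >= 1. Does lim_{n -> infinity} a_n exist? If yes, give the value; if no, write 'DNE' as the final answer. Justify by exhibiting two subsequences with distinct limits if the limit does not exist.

Examine the behaviour of a_n along subsequences.
Even-n subsequence a_{2k} = 3(2k)/(2k+5) -> 3. Odd-n subsequence a_{2k+1} = 3(2k+1)/(2k+6) -> 3. Both tend to 3, which suggests the limit is 3; verify directly.
|a_n - 3| = |3n - 3(n+5)| / (n+5) = 15/(n+5) < 15/n for every n >= 1.
Given epsilon > 0, choose a positive integer N > 15/epsilon. Then for all n >= N, |a_n - 3| < 15/n <= 15/N < epsilon.
So by the definition of the limit, lim a_n exists and equals 3.

3


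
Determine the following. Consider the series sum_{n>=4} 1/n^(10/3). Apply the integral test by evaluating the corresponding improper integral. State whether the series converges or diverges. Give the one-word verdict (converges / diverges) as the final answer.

Let f(x) = x^(-10/3). Then f is positive, continuous, and decreasing on [4, infinity), so the integral test applies.
Compute the improper integral int_{4}^infinity f(x) dx:
  antiderivative F(x) = -3/(7*x^(7/3)).
  As x -> infinity, F(x) -> 0 (since p = 10/3 > 1).
  So int = F(infinity) - F(4) = 0 - (-3*2^(1/3)/224) = 3*2^(1/3)/224.
  Finite, so by the integral test, the series converges.

converges


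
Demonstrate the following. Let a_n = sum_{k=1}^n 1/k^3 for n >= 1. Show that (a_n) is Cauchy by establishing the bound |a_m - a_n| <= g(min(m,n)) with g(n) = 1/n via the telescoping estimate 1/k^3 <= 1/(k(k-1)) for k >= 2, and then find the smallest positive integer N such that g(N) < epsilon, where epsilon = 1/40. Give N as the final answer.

For m > n >= 1: |a_m - a_n| = sum_{k=n+1}^m 1/k^3.
Use 1/k^3 <= 1/(k(k-1)) = 1/(k-1) - 1/k for k >= 2 (which holds since k^3 >= k^2 >= k(k-1) for k >= 2):
sum_{k=n+1}^m 1/k^3 <= sum_{k=n+1}^m (1/(k-1) - 1/k) = 1/n - 1/m <= 1/n.
By symmetry the same bound holds with n,m swapped, so |a_m - a_n| <= 1/min(m,n) = g(min(m,n)). Since g(n) -> 0, (a_n) is Cauchy.
Now solve g(N) < 1/40: 1/N < 1/40 <=> N > 1/(1/40) = 40.
The smallest integer strictly greater than 40 is N = 41.
Check: g(41) = 1/41 < 1/40; g(40) = 1/40 >= 1/40. So N = 41.

41


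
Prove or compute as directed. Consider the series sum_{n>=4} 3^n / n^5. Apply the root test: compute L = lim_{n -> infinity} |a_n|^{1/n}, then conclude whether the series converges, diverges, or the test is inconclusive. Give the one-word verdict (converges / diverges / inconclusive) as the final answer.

Let a_n denote the general term. Form |a_n|^(1/n) and simplify:
|a_n|^(1/n) = 3/n^(5/n)
Take the limit as n -> infinity: L = 3.
Since L = 3 > 1, the root test implies divergence.

diverges


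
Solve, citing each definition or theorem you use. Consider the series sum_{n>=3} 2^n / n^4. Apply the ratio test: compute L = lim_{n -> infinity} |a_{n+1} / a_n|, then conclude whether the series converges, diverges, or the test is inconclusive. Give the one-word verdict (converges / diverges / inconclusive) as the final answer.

Let a_n denote the general term. Form the ratio a_{n+1}/a_n and simplify:
a_{n+1}/a_n = 2*n^4/(n + 1)^4
Take the limit as n -> infinity: L = 2.
Since L = 2 > 1 (or L = infinity), the ratio test implies the series diverges.

diverges


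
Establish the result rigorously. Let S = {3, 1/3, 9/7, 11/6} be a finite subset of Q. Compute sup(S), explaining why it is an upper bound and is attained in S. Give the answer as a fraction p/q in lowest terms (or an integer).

S is finite, so sup(S) = max(S).
Sorted decreasing:
3, 11/6, 9/7, 1/3
The extremum is 3.
For every x in S, x <= 3. And 3 is in S, so it is attained.
Therefore sup(S) = 3.

3


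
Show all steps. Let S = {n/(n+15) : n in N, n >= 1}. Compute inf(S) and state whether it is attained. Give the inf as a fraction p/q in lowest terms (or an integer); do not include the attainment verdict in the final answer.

Analysis:
- Values: 1/16, 2/17, 1/6, 4/19, ... strictly increasing.
- Minimum is 1/16 (n=1); inf = 1/16 (attained).
- n/(n+15) = 1 - 15/(n+15) -> 1 from below as n -> infinity, and never equals 1.
- So sup = 1 (not attained).
Conclusion: inf(S) = 1/16, attained in S.

1/16


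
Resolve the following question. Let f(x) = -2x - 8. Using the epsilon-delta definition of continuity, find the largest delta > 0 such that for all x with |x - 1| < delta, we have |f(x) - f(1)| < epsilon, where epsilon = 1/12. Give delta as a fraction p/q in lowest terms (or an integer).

We compute f(1) = -2*(1) - 8 = -10.
|f(x) - f(1)| = |-2x - 8 - (-10)| = |-2(x - 1)| = 2|x - 1|.
We need 2|x - 1| < 1/12, i.e. |x - 1| < 1/12 / 2 = 1/24.
So any delta <= 1/24 works. Conversely, if delta > 1/24, then x = 1 + 1/24 satisfies |x - 1| = 1/24 < delta but |f(x) - f(1)| = 2 * 1/24 = 1/12, which is not < 1/12; so no larger delta works.
Hence the largest such delta is 1/24.

1/24


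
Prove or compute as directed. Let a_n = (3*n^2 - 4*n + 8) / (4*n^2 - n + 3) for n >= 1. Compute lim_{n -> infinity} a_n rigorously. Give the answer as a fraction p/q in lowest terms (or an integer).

Divide numerator and denominator by n^2, the highest power:
numerator / n^2 = 3 - 4/n + 8/n^2
denominator / n^2 = 4 - 1/n + 3/n^2
As n -> infinity, all terms of the form c/n^k (k >= 1) tend to 0.
So numerator / n^2 -> 3 and denominator / n^2 -> 4.
Therefore lim a_n = 3/4.

3/4


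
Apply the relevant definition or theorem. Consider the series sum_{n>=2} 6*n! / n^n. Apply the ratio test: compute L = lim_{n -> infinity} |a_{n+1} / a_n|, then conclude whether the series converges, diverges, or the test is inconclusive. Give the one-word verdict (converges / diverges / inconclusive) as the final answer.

Let a_n denote the general term. Form the ratio a_{n+1}/a_n and simplify:
a_{n+1}/a_n = (n/(n + 1))^n
Take the limit as n -> infinity: L = exp(-1).
Since L = exp(-1) < 1, the ratio test implies the series converges.

converges


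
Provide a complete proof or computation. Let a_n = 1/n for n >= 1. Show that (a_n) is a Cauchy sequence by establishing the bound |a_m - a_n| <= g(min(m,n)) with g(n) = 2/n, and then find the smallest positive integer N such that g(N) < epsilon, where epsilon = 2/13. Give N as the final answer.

For any m, n >= 1, by the triangle inequality:
|a_m - a_n| = |1/m - 1/n| <= 1/m + 1/n <= 2/min(m,n).
So g(n) = 2/n bounds the Cauchy difference. Since g(n) -> 0, (a_n) is Cauchy.
Now solve g(N) < 2/13: 2/N < 2/13 <=> N > 2 / (2/13) = 13.
The smallest integer strictly greater than 13 is N = 14.
Check: g(14) = 2/14 = 1/7 < 2/13; g(13) = 2/13 >= 2/13. So N = 14.

14


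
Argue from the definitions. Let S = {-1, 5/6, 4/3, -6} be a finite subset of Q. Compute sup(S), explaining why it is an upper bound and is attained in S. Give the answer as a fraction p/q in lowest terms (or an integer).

S is finite, so sup(S) = max(S).
Sorted decreasing:
4/3, 5/6, -1, -6
The extremum is 4/3.
For every x in S, x <= 4/3. And 4/3 is in S, so it is attained.
Therefore sup(S) = 4/3.

4/3


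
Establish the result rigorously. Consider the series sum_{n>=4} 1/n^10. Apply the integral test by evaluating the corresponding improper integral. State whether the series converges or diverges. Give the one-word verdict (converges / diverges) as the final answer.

Let f(x) = x^(-10). Then f is positive, continuous, and decreasing on [4, infinity), so the integral test applies.
Compute the improper integral int_{4}^infinity f(x) dx:
  antiderivative F(x) = -1/(9*x^9).
  As x -> infinity, F(x) -> 0 (since p = 10 > 1).
  So int = F(infinity) - F(4) = 0 - (-1/2359296) = 1/2359296.
  Finite, so by the integral test, the series converges.

converges


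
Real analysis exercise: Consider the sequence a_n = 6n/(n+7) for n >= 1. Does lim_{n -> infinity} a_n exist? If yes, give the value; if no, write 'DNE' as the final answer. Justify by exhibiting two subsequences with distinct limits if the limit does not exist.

Examine the behaviour of a_n along subsequences.
Even-n subsequence a_{2k} = 6(2k)/(2k+7) -> 6. Odd-n subsequence a_{2k+1} = 6(2k+1)/(2k+8) -> 6. Both tend to 6, which suggests the limit is 6; verify directly.
|a_n - 6| = |6n - 6(n+7)| / (n+7) = 42/(n+7) < 42/n for every n >= 1.
Given epsilon > 0, choose a positive integer N > 42/epsilon. Then for all n >= N, |a_n - 6| < 42/n <= 42/N < epsilon.
So by the definition of the limit, lim a_n exists and equals 6.

6


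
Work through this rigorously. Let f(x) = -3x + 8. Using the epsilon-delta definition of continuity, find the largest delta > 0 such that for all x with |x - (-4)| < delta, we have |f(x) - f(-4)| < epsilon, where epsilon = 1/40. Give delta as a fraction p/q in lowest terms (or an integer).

We compute f(-4) = -3*(-4) + 8 = 20.
|f(x) - f(-4)| = |-3x + 8 - (20)| = |-3(x - (-4))| = 3|x - (-4)|.
We need 3|x - (-4)| < 1/40, i.e. |x - (-4)| < 1/40 / 3 = 1/120.
So any delta <= 1/120 works. Conversely, if delta > 1/120, then x = -4 + 1/120 satisfies |x - (-4)| = 1/120 < delta but |f(x) - f(-4)| = 3 * 1/120 = 1/40, which is not < 1/40; so no larger delta works.
Hence the largest such delta is 1/120.

1/120


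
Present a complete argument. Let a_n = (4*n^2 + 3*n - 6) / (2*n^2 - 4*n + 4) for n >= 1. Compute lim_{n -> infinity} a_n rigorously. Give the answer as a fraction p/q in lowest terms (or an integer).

Divide numerator and denominator by n^2, the highest power:
numerator / n^2 = 4 + 3/n - 6/n^2
denominator / n^2 = 2 - 4/n + 4/n^2
As n -> infinity, all terms of the form c/n^k (k >= 1) tend to 0.
So numerator / n^2 -> 4 and denominator / n^2 -> 2.
Therefore lim a_n = 2.

2


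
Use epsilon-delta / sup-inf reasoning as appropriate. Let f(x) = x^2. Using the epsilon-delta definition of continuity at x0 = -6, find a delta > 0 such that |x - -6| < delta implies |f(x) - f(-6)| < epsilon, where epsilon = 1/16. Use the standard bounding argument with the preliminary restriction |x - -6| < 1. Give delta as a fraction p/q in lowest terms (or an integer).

Factor: |x^2 - (-6)^2| = |x - -6| * |x + -6|.
Impose |x - -6| < 1 first. Then |x + -6| = |(x - -6) + 2*(-6)| <= |x - -6| + 2*|-6| < 1 + 12 = 13.
So |x^2 - (-6)^2| < delta * 13.
We need delta * 13 <= 1/16, i.e. delta <= 1/16/13 = 1/208.
Since 1/208 < 1, this is tighter than 1; take delta = 1/208.
So delta = 1/208 works.

1/208


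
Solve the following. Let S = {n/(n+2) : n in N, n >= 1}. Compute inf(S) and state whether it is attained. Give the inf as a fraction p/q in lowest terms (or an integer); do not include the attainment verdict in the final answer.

Analysis:
- Values: 1/3, 1/2, 3/5, 2/3, ... strictly increasing.
- Minimum is 1/3 (n=1); inf = 1/3 (attained).
- n/(n+2) = 1 - 2/(n+2) -> 1 from below as n -> infinity, and never equals 1.
- So sup = 1 (not attained).
Conclusion: inf(S) = 1/3, attained in S.

1/3


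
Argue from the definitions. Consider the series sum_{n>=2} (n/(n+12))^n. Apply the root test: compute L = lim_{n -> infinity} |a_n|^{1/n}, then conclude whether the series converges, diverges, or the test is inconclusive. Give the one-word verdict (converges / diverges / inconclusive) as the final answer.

Let a_n denote the general term. Form |a_n|^(1/n) and simplify:
|a_n|^(1/n) = n/(n + 12)
Take the limit as n -> infinity: L = 1.
Since L = 1, the root test is inconclusive. (In fact a_n = (n/(n+12))^n -> e^(-12) != 0, so the nth-term test shows divergence; but the root test itself gives no conclusion.)

inconclusive


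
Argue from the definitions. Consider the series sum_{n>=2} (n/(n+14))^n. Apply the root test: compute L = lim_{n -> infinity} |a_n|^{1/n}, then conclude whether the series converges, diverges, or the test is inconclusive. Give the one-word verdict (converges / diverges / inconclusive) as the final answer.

Let a_n denote the general term. Form |a_n|^(1/n) and simplify:
|a_n|^(1/n) = n/(n + 14)
Take the limit as n -> infinity: L = 1.
Since L = 1, the root test is inconclusive. (In fact a_n = (n/(n+14))^n -> e^(-14) != 0, so the nth-term test shows divergence; but the root test itself gives no conclusion.)

inconclusive


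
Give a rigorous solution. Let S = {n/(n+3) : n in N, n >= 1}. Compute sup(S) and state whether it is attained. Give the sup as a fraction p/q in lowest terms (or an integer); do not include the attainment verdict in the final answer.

Analysis:
- Values: 1/4, 2/5, 1/2, 4/7, ... strictly increasing.
- Minimum is 1/4 (n=1); inf = 1/4 (attained).
- n/(n+3) = 1 - 3/(n+3) -> 1 from below as n -> infinity, and never equals 1.
- So sup = 1 (not attained).
Conclusion: sup(S) = 1, not attained in S.

1


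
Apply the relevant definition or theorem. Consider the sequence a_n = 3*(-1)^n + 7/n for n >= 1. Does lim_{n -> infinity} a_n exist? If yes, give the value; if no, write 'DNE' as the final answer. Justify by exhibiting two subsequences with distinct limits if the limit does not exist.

Examine the behaviour of a_n along subsequences.
a_{2k} = 3 + 7/(2k) -> 3. a_{2k+1} = -3 + 7/(2k+1) -> -3.
Since these two subsequential limits are 3 and -3, distinct, the full sequence cannot converge (a convergent sequence has all subsequences tending to the same limit). So lim a_n does not exist.

DNE


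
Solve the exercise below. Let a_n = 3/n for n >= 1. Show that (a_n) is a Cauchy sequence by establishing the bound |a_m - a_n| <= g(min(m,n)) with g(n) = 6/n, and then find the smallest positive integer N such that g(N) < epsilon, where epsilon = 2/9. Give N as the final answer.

For any m, n >= 1, by the triangle inequality:
|a_m - a_n| = |3/m - 3/n| <= 3*1/m + 3*1/n <= 6/min(m,n).
So g(n) = 6/n bounds the Cauchy difference. Since g(n) -> 0, (a_n) is Cauchy.
Now solve g(N) < 2/9: 6/N < 2/9 <=> N > 6 / (2/9) = 27.
The smallest integer strictly greater than 27 is N = 28.
Check: g(28) = 6/28 = 3/14 < 2/9; g(27) = 2/9 >= 2/9. So N = 28.

28


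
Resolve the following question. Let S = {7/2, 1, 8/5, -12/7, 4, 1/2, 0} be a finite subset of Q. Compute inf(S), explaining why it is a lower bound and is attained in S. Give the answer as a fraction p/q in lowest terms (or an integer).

S is finite, so inf(S) = min(S).
Sorted increasing:
-12/7, 0, 1/2, 1, 8/5, 7/2, 4
The extremum is -12/7.
For every x in S, x >= -12/7. And -12/7 is in S, so it is attained.
Therefore inf(S) = -12/7.

-12/7


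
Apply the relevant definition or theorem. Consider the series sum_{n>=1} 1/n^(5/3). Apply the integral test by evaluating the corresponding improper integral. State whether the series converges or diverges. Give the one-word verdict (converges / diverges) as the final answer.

Let f(x) = x^(-5/3). Then f is positive, continuous, and decreasing on [1, infinity), so the integral test applies.
Compute the improper integral int_{1}^infinity f(x) dx:
  antiderivative F(x) = -3/(2*x^(2/3)).
  As x -> infinity, F(x) -> 0 (since p = 5/3 > 1).
  So int = F(infinity) - F(1) = 0 - (-3/2) = 3/2.
  Finite, so by the integral test, the series converges.

converges


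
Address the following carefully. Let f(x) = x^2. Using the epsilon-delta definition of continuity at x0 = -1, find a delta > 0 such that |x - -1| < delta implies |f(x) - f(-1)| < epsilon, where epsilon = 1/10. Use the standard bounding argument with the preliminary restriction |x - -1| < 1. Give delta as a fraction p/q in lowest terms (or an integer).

Factor: |x^2 - (-1)^2| = |x - -1| * |x + -1|.
Impose |x - -1| < 1 first. Then |x + -1| = |(x - -1) + 2*(-1)| <= |x - -1| + 2*|-1| < 1 + 2 = 3.
So |x^2 - (-1)^2| < delta * 3.
We need delta * 3 <= 1/10, i.e. delta <= 1/10/3 = 1/30.
Since 1/30 < 1, this is tighter than 1; take delta = 1/30.
So delta = 1/30 works.

1/30


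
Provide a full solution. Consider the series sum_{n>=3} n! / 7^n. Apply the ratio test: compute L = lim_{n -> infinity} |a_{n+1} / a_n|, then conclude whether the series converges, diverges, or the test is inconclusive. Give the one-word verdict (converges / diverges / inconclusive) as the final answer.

Let a_n denote the general term. Form the ratio a_{n+1}/a_n and simplify:
a_{n+1}/a_n = n/7 + 1/7
Take the limit as n -> infinity: L = infinity.
Since L = infinity > 1 (or L = infinity), the ratio test implies the series diverges.

diverges


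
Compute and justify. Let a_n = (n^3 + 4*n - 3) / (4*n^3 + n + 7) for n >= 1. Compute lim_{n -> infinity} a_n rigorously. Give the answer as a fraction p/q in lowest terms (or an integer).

Divide numerator and denominator by n^3, the highest power:
numerator / n^3 = 1 + 4/n^2 - 3/n^3
denominator / n^3 = 4 + n^(-2) + 7/n^3
As n -> infinity, all terms of the form c/n^k (k >= 1) tend to 0.
So numerator / n^3 -> 1 and denominator / n^3 -> 4.
Therefore lim a_n = 1/4.

1/4


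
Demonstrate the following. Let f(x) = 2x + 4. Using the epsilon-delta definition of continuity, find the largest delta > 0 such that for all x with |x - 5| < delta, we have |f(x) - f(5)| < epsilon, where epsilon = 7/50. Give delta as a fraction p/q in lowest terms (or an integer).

We compute f(5) = 2*(5) + 4 = 14.
|f(x) - f(5)| = |2x + 4 - (14)| = |2(x - 5)| = 2|x - 5|.
We need 2|x - 5| < 7/50, i.e. |x - 5| < 7/50 / 2 = 7/100.
So any delta <= 7/100 works. Conversely, if delta > 7/100, then x = 5 + 7/100 satisfies |x - 5| = 7/100 < delta but |f(x) - f(5)| = 2 * 7/100 = 7/50, which is not < 7/50; so no larger delta works.
Hence the largest such delta is 7/100.

7/100


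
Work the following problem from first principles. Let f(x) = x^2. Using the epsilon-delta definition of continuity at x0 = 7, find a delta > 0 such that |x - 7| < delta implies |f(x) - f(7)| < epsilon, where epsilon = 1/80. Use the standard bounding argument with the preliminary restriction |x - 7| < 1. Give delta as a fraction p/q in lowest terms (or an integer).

Factor: |x^2 - (7)^2| = |x - 7| * |x + 7|.
Impose |x - 7| < 1 first. Then |x + 7| = |(x - 7) + 2*(7)| <= |x - 7| + 2*|7| < 1 + 14 = 15.
So |x^2 - (7)^2| < delta * 15.
We need delta * 15 <= 1/80, i.e. delta <= 1/80/15 = 1/1200.
Since 1/1200 < 1, this is tighter than 1; take delta = 1/1200.
So delta = 1/1200 works.

1/1200


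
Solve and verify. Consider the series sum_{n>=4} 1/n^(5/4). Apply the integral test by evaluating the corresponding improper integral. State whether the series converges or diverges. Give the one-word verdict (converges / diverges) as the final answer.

Let f(x) = x^(-5/4). Then f is positive, continuous, and decreasing on [4, infinity), so the integral test applies.
Compute the improper integral int_{4}^infinity f(x) dx:
  antiderivative F(x) = -4/x^(1/4).
  As x -> infinity, F(x) -> 0 (since p = 5/4 > 1).
  So int = F(infinity) - F(4) = 0 - (-2*sqrt(2)) = 2*sqrt(2).
  Finite, so by the integral test, the series converges.

converges


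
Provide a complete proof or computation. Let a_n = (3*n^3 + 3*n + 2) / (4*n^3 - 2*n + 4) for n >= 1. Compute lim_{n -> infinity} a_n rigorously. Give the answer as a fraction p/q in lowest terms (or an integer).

Divide numerator and denominator by n^3, the highest power:
numerator / n^3 = 3 + 3/n^2 + 2/n^3
denominator / n^3 = 4 - 2/n^2 + 4/n^3
As n -> infinity, all terms of the form c/n^k (k >= 1) tend to 0.
So numerator / n^3 -> 3 and denominator / n^3 -> 4.
Therefore lim a_n = 3/4.

3/4


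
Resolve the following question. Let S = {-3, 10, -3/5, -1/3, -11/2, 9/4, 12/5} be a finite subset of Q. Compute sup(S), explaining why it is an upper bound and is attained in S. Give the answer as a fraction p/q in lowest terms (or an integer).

S is finite, so sup(S) = max(S).
Sorted decreasing:
10, 12/5, 9/4, -1/3, -3/5, -3, -11/2
The extremum is 10.
For every x in S, x <= 10. And 10 is in S, so it is attained.
Therefore sup(S) = 10.

10


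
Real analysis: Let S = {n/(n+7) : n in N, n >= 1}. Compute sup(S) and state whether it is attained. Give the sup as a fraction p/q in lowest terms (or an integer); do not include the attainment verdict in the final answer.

Analysis:
- Values: 1/8, 2/9, 3/10, 4/11, ... strictly increasing.
- Minimum is 1/8 (n=1); inf = 1/8 (attained).
- n/(n+7) = 1 - 7/(n+7) -> 1 from below as n -> infinity, and never equals 1.
- So sup = 1 (not attained).
Conclusion: sup(S) = 1, not attained in S.

1


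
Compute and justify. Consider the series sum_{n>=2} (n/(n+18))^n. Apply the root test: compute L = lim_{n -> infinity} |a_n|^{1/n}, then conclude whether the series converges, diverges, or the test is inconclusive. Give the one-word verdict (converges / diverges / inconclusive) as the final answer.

Let a_n denote the general term. Form |a_n|^(1/n) and simplify:
|a_n|^(1/n) = n/(n + 18)
Take the limit as n -> infinity: L = 1.
Since L = 1, the root test is inconclusive. (In fact a_n = (n/(n+18))^n -> e^(-18) != 0, so the nth-term test shows divergence; but the root test itself gives no conclusion.)

inconclusive


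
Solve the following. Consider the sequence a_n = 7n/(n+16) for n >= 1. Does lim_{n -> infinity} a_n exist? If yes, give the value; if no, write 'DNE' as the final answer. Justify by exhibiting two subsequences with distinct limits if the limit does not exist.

Examine the behaviour of a_n along subsequences.
Even-n subsequence a_{2k} = 7(2k)/(2k+16) -> 7. Odd-n subsequence a_{2k+1} = 7(2k+1)/(2k+17) -> 7. Both tend to 7, which suggests the limit is 7; verify directly.
|a_n - 7| = |7n - 7(n+16)| / (n+16) = 112/(n+16) < 112/n for every n >= 1.
Given epsilon > 0, choose a positive integer N > 112/epsilon. Then for all n >= N, |a_n - 7| < 112/n <= 112/N < epsilon.
So by the definition of the limit, lim a_n exists and equals 7.

7


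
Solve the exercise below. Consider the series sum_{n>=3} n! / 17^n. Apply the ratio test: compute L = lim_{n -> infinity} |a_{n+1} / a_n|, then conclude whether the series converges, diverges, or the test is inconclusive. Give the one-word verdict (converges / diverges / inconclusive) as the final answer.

Let a_n denote the general term. Form the ratio a_{n+1}/a_n and simplify:
a_{n+1}/a_n = n/17 + 1/17
Take the limit as n -> infinity: L = infinity.
Since L = infinity > 1 (or L = infinity), the ratio test implies the series diverges.

diverges


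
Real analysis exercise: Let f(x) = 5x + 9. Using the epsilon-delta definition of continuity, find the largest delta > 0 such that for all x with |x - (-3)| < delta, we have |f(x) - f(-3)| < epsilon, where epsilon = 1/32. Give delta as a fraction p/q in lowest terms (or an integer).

We compute f(-3) = 5*(-3) + 9 = -6.
|f(x) - f(-3)| = |5x + 9 - (-6)| = |5(x - (-3))| = 5|x - (-3)|.
We need 5|x - (-3)| < 1/32, i.e. |x - (-3)| < 1/32 / 5 = 1/160.
So any delta <= 1/160 works. Conversely, if delta > 1/160, then x = -3 + 1/160 satisfies |x - (-3)| = 1/160 < delta but |f(x) - f(-3)| = 5 * 1/160 = 1/32, which is not < 1/32; so no larger delta works.
Hence the largest such delta is 1/160.

1/160


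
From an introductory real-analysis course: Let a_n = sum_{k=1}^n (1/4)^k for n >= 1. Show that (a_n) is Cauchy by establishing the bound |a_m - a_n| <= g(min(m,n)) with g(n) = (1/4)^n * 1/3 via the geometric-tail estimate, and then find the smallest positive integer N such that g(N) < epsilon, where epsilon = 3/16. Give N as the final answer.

For m > n >= 1: |a_m - a_n| = sum_{k=n+1}^m (1/4)^k < sum_{k=n+1}^infinity (1/4)^k = (1/4)^(n+1) / (1 - 1/4) = (1/4)^n * (1/4) * (4/3) = (1/4)^n * 1/3.
So g(n) = (1/4)^n / 3. Since g(n) -> 0, (a_n) is Cauchy.
Now solve g(N) < 3/16: (1/4)^N / 3 < 3/16 <=> 4^N > 1 / (3 * 3/16) = 16/9.
Check powers of 4: 4^0 = 1 <= 16/9, 4^1 = 4 > 16/9.
So the smallest such N is 1. Check: g(1) = 1/(3 * 4) = 1/12 < 3/16.

1


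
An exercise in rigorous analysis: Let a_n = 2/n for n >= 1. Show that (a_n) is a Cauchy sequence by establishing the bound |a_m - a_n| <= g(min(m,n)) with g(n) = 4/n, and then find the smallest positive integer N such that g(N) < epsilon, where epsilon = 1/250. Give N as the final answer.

For any m, n >= 1, by the triangle inequality:
|a_m - a_n| = |2/m - 2/n| <= 2*1/m + 2*1/n <= 4/min(m,n).
So g(n) = 4/n bounds the Cauchy difference. Since g(n) -> 0, (a_n) is Cauchy.
Now solve g(N) < 1/250: 4/N < 1/250 <=> N > 4 / (1/250) = 1000.
The smallest integer strictly greater than 1000 is N = 1001.
Check: g(1001) = 4/1001 = 4/1001 < 1/250; g(1000) = 1/250 >= 1/250. So N = 1001.

1001


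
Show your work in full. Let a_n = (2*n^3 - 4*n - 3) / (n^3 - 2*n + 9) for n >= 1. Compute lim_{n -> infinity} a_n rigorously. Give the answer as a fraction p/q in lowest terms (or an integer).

Divide numerator and denominator by n^3, the highest power:
numerator / n^3 = 2 - 4/n^2 - 3/n^3
denominator / n^3 = 1 - 2/n^2 + 9/n^3
As n -> infinity, all terms of the form c/n^k (k >= 1) tend to 0.
So numerator / n^3 -> 2 and denominator / n^3 -> 1.
Therefore lim a_n = 2.

2


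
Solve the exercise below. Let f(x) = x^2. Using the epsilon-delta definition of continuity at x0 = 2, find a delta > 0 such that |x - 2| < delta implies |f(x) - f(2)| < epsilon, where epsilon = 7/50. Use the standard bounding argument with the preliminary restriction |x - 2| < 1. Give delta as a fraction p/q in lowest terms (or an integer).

Factor: |x^2 - (2)^2| = |x - 2| * |x + 2|.
Impose |x - 2| < 1 first. Then |x + 2| = |(x - 2) + 2*(2)| <= |x - 2| + 2*|2| < 1 + 4 = 5.
So |x^2 - (2)^2| < delta * 5.
We need delta * 5 <= 7/50, i.e. delta <= 7/50/5 = 7/250.
Since 7/250 < 1, this is tighter than 1; take delta = 7/250.
So delta = 7/250 works.

7/250


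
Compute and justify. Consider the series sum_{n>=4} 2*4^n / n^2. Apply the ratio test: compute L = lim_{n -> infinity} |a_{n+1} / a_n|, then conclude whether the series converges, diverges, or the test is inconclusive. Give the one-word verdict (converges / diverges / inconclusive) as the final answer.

Let a_n denote the general term. Form the ratio a_{n+1}/a_n and simplify:
a_{n+1}/a_n = 4*n^2/(n + 1)^2
Take the limit as n -> infinity: L = 4.
Since L = 4 > 1 (or L = infinity), the ratio test implies the series diverges.

diverges


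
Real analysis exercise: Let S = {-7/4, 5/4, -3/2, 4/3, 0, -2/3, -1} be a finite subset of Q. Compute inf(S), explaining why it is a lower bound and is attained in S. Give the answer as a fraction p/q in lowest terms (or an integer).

S is finite, so inf(S) = min(S).
Sorted increasing:
-7/4, -3/2, -1, -2/3, 0, 5/4, 4/3
The extremum is -7/4.
For every x in S, x >= -7/4. And -7/4 is in S, so it is attained.
Therefore inf(S) = -7/4.

-7/4


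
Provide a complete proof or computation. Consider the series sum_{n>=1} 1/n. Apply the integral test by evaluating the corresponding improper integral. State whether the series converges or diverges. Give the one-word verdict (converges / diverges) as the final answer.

Let f(x) = 1/x. Then f is positive, continuous, and decreasing on [1, infinity), so the integral test applies.
Compute the improper integral int_{1}^infinity f(x) dx:
  antiderivative F(x) = log(x).
  As x -> infinity, log(x) -> infinity.
  So int = infinity - log(1) = infinity. By the integral test, the series diverges.

diverges


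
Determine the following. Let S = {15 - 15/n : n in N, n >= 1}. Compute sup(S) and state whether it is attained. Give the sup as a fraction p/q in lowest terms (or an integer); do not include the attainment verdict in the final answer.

Analysis:
- Values: 0, 15/2, 10, 45/4, ... strictly increasing.
- Minimum is 0 (n=1); inf = 0 (attained).
- 15 - 15/n -> 15 from below; sup = 15, not attained.
Conclusion: sup(S) = 15, not attained in S.

15


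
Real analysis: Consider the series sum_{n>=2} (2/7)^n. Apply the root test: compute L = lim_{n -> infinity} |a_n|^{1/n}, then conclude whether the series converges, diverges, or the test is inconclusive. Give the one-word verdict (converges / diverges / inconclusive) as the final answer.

Let a_n denote the general term. Form |a_n|^(1/n) and simplify:
|a_n|^(1/n) = 2/7
Take the limit as n -> infinity: L = 2/7.
Since L = 2/7 < 1, the root test implies convergence.

converges


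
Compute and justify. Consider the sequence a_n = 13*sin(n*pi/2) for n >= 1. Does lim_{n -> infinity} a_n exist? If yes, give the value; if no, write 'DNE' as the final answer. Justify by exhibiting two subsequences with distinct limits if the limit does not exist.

Examine the behaviour of a_n along subsequences.
a_{4k+1} = 13*sin(pi/2 + 2k*pi) = 13 -> 13. a_{4k+3} = 13*sin(3pi/2 + 2k*pi) = -13 -> -13.
Since these two subsequential limits are 13 and -13, distinct, the full sequence cannot converge (a convergent sequence has all subsequences tending to the same limit). So lim a_n does not exist.

DNE


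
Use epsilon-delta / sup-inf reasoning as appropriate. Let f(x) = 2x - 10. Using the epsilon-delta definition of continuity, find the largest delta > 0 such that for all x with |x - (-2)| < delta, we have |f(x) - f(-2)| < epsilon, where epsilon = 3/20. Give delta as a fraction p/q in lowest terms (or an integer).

We compute f(-2) = 2*(-2) - 10 = -14.
|f(x) - f(-2)| = |2x - 10 - (-14)| = |2(x - (-2))| = 2|x - (-2)|.
We need 2|x - (-2)| < 3/20, i.e. |x - (-2)| < 3/20 / 2 = 3/40.
So any delta <= 3/40 works. Conversely, if delta > 3/40, then x = -2 + 3/40 satisfies |x - (-2)| = 3/40 < delta but |f(x) - f(-2)| = 2 * 3/40 = 3/20, which is not < 3/20; so no larger delta works.
Hence the largest such delta is 3/40.

3/40


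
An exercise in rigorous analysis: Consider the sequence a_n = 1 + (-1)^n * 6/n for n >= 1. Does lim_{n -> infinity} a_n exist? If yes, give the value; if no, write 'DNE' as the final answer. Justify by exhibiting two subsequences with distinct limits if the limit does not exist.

Examine the behaviour of a_n along subsequences.
Even-n subsequence a_{2k} = 1 + 6/(2k) -> 1. Odd-n subsequence a_{2k+1} = 1 - 6/(2k+1) -> 1. Both tend to 1, which suggests the limit is 1; verify directly.
|a_n - 1| = |(-1)^n * 6/n| = 6/n for every n >= 1.
Given epsilon > 0, choose a positive integer N > 6/epsilon. Then for all n >= N, |a_n - 1| = 6/n <= 6/N < epsilon.
So by the definition of the limit, lim a_n exists and equals 1.

1


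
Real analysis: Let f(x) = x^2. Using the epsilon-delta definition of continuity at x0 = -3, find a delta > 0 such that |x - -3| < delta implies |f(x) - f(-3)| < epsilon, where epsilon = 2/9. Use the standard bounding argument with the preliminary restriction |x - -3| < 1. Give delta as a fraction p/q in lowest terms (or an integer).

Factor: |x^2 - (-3)^2| = |x - -3| * |x + -3|.
Impose |x - -3| < 1 first. Then |x + -3| = |(x - -3) + 2*(-3)| <= |x - -3| + 2*|-3| < 1 + 6 = 7.
So |x^2 - (-3)^2| < delta * 7.
We need delta * 7 <= 2/9, i.e. delta <= 2/9/7 = 2/63.
Since 2/63 < 1, this is tighter than 1; take delta = 2/63.
So delta = 2/63 works.

2/63


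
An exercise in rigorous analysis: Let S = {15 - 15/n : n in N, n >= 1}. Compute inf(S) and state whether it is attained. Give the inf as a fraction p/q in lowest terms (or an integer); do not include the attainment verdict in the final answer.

Analysis:
- Values: 0, 15/2, 10, 45/4, ... strictly increasing.
- Minimum is 0 (n=1); inf = 0 (attained).
- 15 - 15/n -> 15 from below; sup = 15, not attained.
Conclusion: inf(S) = 0, attained in S.

0


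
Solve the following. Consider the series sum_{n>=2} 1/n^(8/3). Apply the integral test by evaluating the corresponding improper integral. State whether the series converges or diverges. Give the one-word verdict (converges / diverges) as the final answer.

Let f(x) = x^(-8/3). Then f is positive, continuous, and decreasing on [2, infinity), so the integral test applies.
Compute the improper integral int_{2}^infinity f(x) dx:
  antiderivative F(x) = -3/(5*x^(5/3)).
  As x -> infinity, F(x) -> 0 (since p = 8/3 > 1).
  So int = F(infinity) - F(2) = 0 - (-3*2^(1/3)/20) = 3*2^(1/3)/20.
  Finite, so by the integral test, the series converges.

converges


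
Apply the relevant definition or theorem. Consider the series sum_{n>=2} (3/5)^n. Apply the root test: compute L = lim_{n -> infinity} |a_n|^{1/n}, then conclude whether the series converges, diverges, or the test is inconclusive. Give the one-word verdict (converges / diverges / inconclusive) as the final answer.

Let a_n denote the general term. Form |a_n|^(1/n) and simplify:
|a_n|^(1/n) = 3/5
Take the limit as n -> infinity: L = 3/5.
Since L = 3/5 < 1, the root test implies convergence.

converges


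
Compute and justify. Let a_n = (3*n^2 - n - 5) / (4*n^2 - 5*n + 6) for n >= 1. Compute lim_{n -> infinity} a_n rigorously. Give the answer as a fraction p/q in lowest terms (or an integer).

Divide numerator and denominator by n^2, the highest power:
numerator / n^2 = 3 - 1/n - 5/n^2
denominator / n^2 = 4 - 5/n + 6/n^2
As n -> infinity, all terms of the form c/n^k (k >= 1) tend to 0.
So numerator / n^2 -> 3 and denominator / n^2 -> 4.
Therefore lim a_n = 3/4.

3/4


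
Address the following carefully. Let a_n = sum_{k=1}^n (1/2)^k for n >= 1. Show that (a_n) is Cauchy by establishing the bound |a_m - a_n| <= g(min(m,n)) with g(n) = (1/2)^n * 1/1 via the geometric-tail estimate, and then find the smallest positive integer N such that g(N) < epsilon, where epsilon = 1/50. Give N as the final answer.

For m > n >= 1: |a_m - a_n| = sum_{k=n+1}^m (1/2)^k < sum_{k=n+1}^infinity (1/2)^k = (1/2)^(n+1) / (1 - 1/2) = (1/2)^n * (1/2) * (2/1) = (1/2)^n * 1/1.
So g(n) = (1/2)^n / 1. Since g(n) -> 0, (a_n) is Cauchy.
Now solve g(N) < 1/50: (1/2)^N / 1 < 1/50 <=> 2^N > 1 / (1 * 1/50) = 50.
Check powers of 2: 2^5 = 32 <= 50, 2^6 = 64 > 50.
So the smallest such N is 6. Check: g(6) = 1/(1 * 64) = 1/64 < 1/50.

6


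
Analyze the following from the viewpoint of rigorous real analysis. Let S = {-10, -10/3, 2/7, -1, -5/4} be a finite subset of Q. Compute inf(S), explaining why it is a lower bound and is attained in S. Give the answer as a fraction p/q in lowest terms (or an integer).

S is finite, so inf(S) = min(S).
Sorted increasing:
-10, -10/3, -5/4, -1, 2/7
The extremum is -10.
For every x in S, x >= -10. And -10 is in S, so it is attained.
Therefore inf(S) = -10.

-10


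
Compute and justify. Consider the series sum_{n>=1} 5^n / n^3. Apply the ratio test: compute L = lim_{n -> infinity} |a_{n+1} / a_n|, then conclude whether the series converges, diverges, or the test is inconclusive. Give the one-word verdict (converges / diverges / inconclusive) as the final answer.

Let a_n denote the general term. Form the ratio a_{n+1}/a_n and simplify:
a_{n+1}/a_n = 5*n^3/(n + 1)^3
Take the limit as n -> infinity: L = 5.
Since L = 5 > 1 (or L = infinity), the ratio test implies the series diverges.

diverges


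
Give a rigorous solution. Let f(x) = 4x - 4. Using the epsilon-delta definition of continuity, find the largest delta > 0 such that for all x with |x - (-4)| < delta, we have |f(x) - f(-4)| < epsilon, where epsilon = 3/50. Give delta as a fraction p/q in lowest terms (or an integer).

We compute f(-4) = 4*(-4) - 4 = -20.
|f(x) - f(-4)| = |4x - 4 - (-20)| = |4(x - (-4))| = 4|x - (-4)|.
We need 4|x - (-4)| < 3/50, i.e. |x - (-4)| < 3/50 / 4 = 3/200.
So any delta <= 3/200 works. Conversely, if delta > 3/200, then x = -4 + 3/200 satisfies |x - (-4)| = 3/200 < delta but |f(x) - f(-4)| = 4 * 3/200 = 3/50, which is not < 3/50; so no larger delta works.
Hence the largest such delta is 3/200.

3/200
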